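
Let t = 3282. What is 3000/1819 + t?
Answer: 5972958/1819 ≈ 3283.6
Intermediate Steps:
3000/1819 + t = 3000/1819 + 3282 = 5972958/1819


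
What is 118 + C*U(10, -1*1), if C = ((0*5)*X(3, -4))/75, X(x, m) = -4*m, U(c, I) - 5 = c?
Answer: 118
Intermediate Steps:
U(c, I) = 5 + c
C = 0 (C = ((0*5)*(-4*(-4)))/75 = (0*16)*(1/75) = 0*(1/75) = 0)
118 + C*U(10, -1*1) = 118 + 0*(5 + 10) = 118 + 0*15 = 118 + 0 = 118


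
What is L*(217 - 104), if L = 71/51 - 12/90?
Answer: 12091/85 ≈ 142.25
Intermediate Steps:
L = 107/85 (L = 71*(1/51) - 12*1/90 = 71/51 - 2/15 = 107/85 ≈ 1.2588)
L*(217 - 104) = 107*(217 - 104)/85 = (107/85)*113 = 12091/85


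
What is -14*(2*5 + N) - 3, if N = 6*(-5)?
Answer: 277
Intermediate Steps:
N = -30
-14*(2*5 + N) - 3 = -14*(2*5 - 30) - 3 = -14*(10 - 30) - 3 = -14*(-20) - 3 = 280 - 3 = 277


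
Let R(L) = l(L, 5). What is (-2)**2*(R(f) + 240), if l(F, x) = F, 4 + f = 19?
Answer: 1020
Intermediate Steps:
f = 15 (f = -4 + 19 = 15)
R(L) = L
(-2)**2*(R(f) + 240) = (-2)**2*(15 + 240) = 4*255 = 1020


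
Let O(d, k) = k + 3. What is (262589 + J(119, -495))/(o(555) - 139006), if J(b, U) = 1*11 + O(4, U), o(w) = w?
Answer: -262108/138451 ≈ -1.8931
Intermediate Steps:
O(d, k) = 3 + k
J(b, U) = 14 + U (J(b, U) = 1*11 + (3 + U) = 11 + (3 + U) = 14 + U)
(262589 + J(119, -495))/(o(555) - 139006) = (262589 + (14 - 495))/(555 - 139006) = (262589 - 481)/(-138451) = 262108*(-1/138451) = -262108/138451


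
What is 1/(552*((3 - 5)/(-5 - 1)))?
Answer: 1/184 ≈ 0.0054348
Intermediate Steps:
1/(552*((3 - 5)/(-5 - 1))) = 1/(552*(-2/(-6))) = 1/(552*(-2*(-⅙))) = 1/(552*(⅓)) = 1/184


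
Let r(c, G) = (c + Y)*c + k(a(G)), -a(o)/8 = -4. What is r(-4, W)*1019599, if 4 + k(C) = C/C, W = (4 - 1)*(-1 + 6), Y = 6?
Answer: -11215589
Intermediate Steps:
a(o) = 32 (a(o) = -8*(-4) = 32)
W = 15 (W = 3*5 = 15)
k(C) = -3 (k(C) = -4 + C/C = -4 + 1 = -3)
r(c, G) = -3 + c*(6 + c) (r(c, G) = (c + 6)*c - 3 = (6 + c)*c - 3 = c*(6 + c) - 3 = -3 + c*(6 + c))
r(-4, W)*1019599 = (-3 + (-4)² + 6*(-4))*1019599 = (-3 + 16 - 24)*1019599 = -11*1019599 = -11215589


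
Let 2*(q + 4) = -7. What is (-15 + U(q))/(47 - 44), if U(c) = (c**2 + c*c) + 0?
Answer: 65/2 ≈ 32.500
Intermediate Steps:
q = -15/2 (q = -4 + (1/2)*(-7) = -4 - 7/2 = -15/2 ≈ -7.5000)
U(c) = 2*c**2 (U(c) = (c**2 + c**2) + 0 = 2*c**2 + 0 = 2*c**2)
(-15 + U(q))/(47 - 44) = (-15 + 2*(-15/2)**2)/(47 - 44) = (-15 + 2*(225/4))/3 = (-15 + 225/2)/3 = (1/3)*(195/2) = 65/2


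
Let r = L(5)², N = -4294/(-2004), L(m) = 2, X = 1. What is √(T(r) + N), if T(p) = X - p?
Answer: I*√860718/1002 ≈ 0.9259*I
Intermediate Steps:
N = 2147/1002 (N = -4294*(-1/2004) = 2147/1002 ≈ 2.1427)
r = 4 (r = 2² = 4)
T(p) = 1 - p
√(T(r) + N) = √((1 - 1*4) + 2147/1002) = √((1 - 4) + 2147/1002) = √(-3 + 2147/1002) = √(-859/1002) = I*√860718/1002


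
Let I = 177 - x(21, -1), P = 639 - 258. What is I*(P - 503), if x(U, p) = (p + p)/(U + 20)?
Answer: -885598/41 ≈ -21600.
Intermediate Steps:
P = 381
x(U, p) = 2*p/(20 + U) (x(U, p) = (2*p)/(20 + U) = 2*p/(20 + U))
I = 7259/41 (I = 177 - 2*(-1)/(20 + 21) = 177 - 2*(-1)/41 = 177 - 1*(-2/41) = 177 + 2/41 = 7259/41 ≈ 177.05)
I*(P - 503) = 7259*(381 - 503)/41 = (7259/41)*(-122) = -885598/41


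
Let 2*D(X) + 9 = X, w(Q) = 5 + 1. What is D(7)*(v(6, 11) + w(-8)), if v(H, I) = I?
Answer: -17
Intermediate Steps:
w(Q) = 6
D(X) = -9/2 + X/2
D(7)*(v(6, 11) + w(-8)) = (-9/2 + (1/2)*7)*(11 + 6) = (-9/2 + 7/2)*17 = -1*17 = -17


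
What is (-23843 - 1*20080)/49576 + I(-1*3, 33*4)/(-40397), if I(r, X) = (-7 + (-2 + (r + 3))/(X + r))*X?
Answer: -74323253213/86117031896 ≈ -0.86305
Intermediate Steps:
I(r, X) = X*(-7 + (1 + r)/(X + r)) (I(r, X) = (-7 + (-2 + (3 + r))/(X + r))*X = (-7 + (1 + r)/(X + r))*X = X*(-7 + (1 + r)/(X + r)))
(-23843 - 1*20080)/49576 + I(-1*3, 33*4)/(-40397) = (-23843 - 1*20080)/49576 + ((33*4)*(1 - 231*4 - (-6)*3)/(33*4 - 1*3))/(-40397) = (-23843 - 20080)*(1/49576) + (132*(1 - 7*132 - 6*(-3))/(132 - 3))*(-1/40397) = -43923*1/49576 + (132*(1 - 924 + 18)/129)*(-1/40397) = -43923/49576 + (132*(1/129)*(-905))*(-1/40397) = -43923/49576 - 39820/43*(-1/40397) = -43923/49576 + 39820/1737071 = -74323253213/86117031896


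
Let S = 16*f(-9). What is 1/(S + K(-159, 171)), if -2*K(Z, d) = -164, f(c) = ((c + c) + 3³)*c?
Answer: -1/1214 ≈ -0.00082372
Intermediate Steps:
f(c) = c*(27 + 2*c) (f(c) = (2*c + 27)*c = (27 + 2*c)*c = c*(27 + 2*c))
K(Z, d) = 82 (K(Z, d) = -½*(-164) = 82)
S = -1296 (S = 16*(-9*(27 + 2*(-9))) = 16*(-9*(27 - 18)) = 16*(-9*9) = 16*(-81) = -1296)
1/(S + K(-159, 171)) = 1/(-1296 + 82) = 1/(-1214) = -1/1214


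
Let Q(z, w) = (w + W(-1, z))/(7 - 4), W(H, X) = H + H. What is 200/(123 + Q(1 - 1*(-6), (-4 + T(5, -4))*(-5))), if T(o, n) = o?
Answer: 300/181 ≈ 1.6575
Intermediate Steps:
W(H, X) = 2*H
Q(z, w) = -2/3 + w/3 (Q(z, w) = (w + 2*(-1))/(7 - 4) = (w - 2)/3 = (-2 + w)*(1/3) = -2/3 + w/3)
200/(123 + Q(1 - 1*(-6), (-4 + T(5, -4))*(-5))) = 200/(123 + (-2/3 + ((-4 + 5)*(-5))/3)) = 200/(123 + (-2/3 + (1*(-5))/3)) = 200/(123 + (-2/3 + (1/3)*(-5))) = 200/(123 + (-2/3 - 5/3)) = 200/(123 - 7/3) = 200/(362/3) = 200*(3/362) = 300/181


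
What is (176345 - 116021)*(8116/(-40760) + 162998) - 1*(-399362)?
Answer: 50099535989132/5095 ≈ 9.8331e+9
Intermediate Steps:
(176345 - 116021)*(8116/(-40760) + 162998) - 1*(-399362) = 60324*(8116*(-1/40760) + 162998) + 399362 = 60324*(-2029/10190 + 162998) + 399362 = 60324*(1660947591/10190) + 399362 = 50097501239742/5095 + 399362 = 50099535989132/5095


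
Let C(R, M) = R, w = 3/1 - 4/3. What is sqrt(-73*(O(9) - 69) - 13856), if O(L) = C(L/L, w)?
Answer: 6*I*sqrt(247) ≈ 94.297*I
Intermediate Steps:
w = 5/3 (w = 3*1 - 4*1/3 = 3 - 4/3 = 5/3 ≈ 1.6667)
O(L) = 1 (O(L) = L/L = 1)
sqrt(-73*(O(9) - 69) - 13856) = sqrt(-73*(1 - 69) - 13856) = sqrt(-73*(-68) - 13856) = sqrt(4964 - 13856) = sqrt(-8892) = 6*I*sqrt(247)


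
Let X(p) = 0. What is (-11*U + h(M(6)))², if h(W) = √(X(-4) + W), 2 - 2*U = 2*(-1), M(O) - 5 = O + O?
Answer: (22 - √17)² ≈ 319.58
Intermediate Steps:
M(O) = 5 + 2*O (M(O) = 5 + (O + O) = 5 + 2*O)
U = 2 (U = 1 - (-1) = 1 - ½*(-2) = 1 + 1 = 2)
h(W) = √W (h(W) = √(0 + W) = √W)
(-11*U + h(M(6)))² = (-11*2 + √(5 + 2*6))² = (-22 + √(5 + 12))² = (-22 + √17)²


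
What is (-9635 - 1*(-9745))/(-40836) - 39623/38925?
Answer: -270387763/264923550 ≈ -1.0206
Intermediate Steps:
(-9635 - 1*(-9745))/(-40836) - 39623/38925 = (-9635 + 9745)*(-1/40836) - 39623*1/38925 = 110*(-1/40836) - 39623/38925 = -55/20418 - 39623/38925 = -270387763/264923550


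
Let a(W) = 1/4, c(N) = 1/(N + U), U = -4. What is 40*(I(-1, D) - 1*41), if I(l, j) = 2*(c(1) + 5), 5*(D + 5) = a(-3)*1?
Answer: -3800/3 ≈ -1266.7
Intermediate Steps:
c(N) = 1/(-4 + N) (c(N) = 1/(N - 4) = 1/(-4 + N))
a(W) = ¼ (a(W) = 1*(¼) = ¼)
D = -99/20 (D = -5 + ((¼)*1)/5 = -5 + (⅕)*(¼) = -5 + 1/20 = -99/20 ≈ -4.9500)
I(l, j) = 28/3 (I(l, j) = 2*(1/(-4 + 1) + 5) = 2*(1/(-3) + 5) = 2*(-⅓ + 5) = 2*(14/3) = 28/3)
40*(I(-1, D) - 1*41) = 40*(28/3 - 1*41) = 40*(28/3 - 41) = 40*(-95/3) = -3800/3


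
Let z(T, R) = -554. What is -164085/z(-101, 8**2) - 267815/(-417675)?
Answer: 13736514377/46278390 ≈ 296.82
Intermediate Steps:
-164085/z(-101, 8**2) - 267815/(-417675) = -164085/(-554) - 267815/(-417675) = -164085*(-1/554) - 267815*(-1/417675) = 164085/554 + 53563/83535 = 13736514377/46278390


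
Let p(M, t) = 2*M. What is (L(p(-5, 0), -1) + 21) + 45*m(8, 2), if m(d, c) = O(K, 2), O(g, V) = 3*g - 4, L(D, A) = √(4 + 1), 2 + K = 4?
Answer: 111 + √5 ≈ 113.24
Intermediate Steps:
K = 2 (K = -2 + 4 = 2)
L(D, A) = √5
O(g, V) = -4 + 3*g
m(d, c) = 2 (m(d, c) = -4 + 3*2 = -4 + 6 = 2)
(L(p(-5, 0), -1) + 21) + 45*m(8, 2) = (√5 + 21) + 45*2 = (21 + √5) + 90 = 111 + √5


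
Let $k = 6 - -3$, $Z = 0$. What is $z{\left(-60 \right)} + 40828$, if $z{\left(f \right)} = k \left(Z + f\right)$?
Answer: $40288$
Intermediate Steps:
$k = 9$ ($k = 6 + 3 = 9$)
$z{\left(f \right)} = 9 f$ ($z{\left(f \right)} = 9 \left(0 + f\right) = 9 f$)
$z{\left(-60 \right)} + 40828 = 9 \left(-60\right) + 40828 = -540 + 40828 = 40288$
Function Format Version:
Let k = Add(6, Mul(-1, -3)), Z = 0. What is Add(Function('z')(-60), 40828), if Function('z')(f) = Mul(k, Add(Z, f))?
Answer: 40288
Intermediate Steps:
k = 9 (k = Add(6, 3) = 9)
Function('z')(f) = Mul(9, f) (Function('z')(f) = Mul(9, Add(0, f)) = Mul(9, f))
Add(Function('z')(-60), 40828) = Add(Mul(9, -60), 40828) = Add(-540, 40828) = 40288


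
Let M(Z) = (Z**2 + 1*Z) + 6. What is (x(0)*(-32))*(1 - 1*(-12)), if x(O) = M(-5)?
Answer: -10816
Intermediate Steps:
M(Z) = 6 + Z + Z**2 (M(Z) = (Z**2 + Z) + 6 = (Z + Z**2) + 6 = 6 + Z + Z**2)
x(O) = 26 (x(O) = 6 - 5 + (-5)**2 = 6 - 5 + 25 = 26)
(x(0)*(-32))*(1 - 1*(-12)) = (26*(-32))*(1 - 1*(-12)) = -832*(1 + 12) = -832*13 = -10816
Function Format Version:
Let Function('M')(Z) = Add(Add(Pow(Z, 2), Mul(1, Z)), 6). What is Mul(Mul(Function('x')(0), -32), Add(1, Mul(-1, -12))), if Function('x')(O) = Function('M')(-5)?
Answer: -10816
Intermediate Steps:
Function('M')(Z) = Add(6, Z, Pow(Z, 2)) (Function('M')(Z) = Add(Add(Pow(Z, 2), Z), 6) = Add(Add(Z, Pow(Z, 2)), 6) = Add(6, Z, Pow(Z, 2)))
Function('x')(O) = 26 (Function('x')(O) = Add(6, -5, Pow(-5, 2)) = Add(6, -5, 25) = 26)
Mul(Mul(Function('x')(0), -32), Add(1, Mul(-1, -12))) = Mul(Mul(26, -32), Add(1, Mul(-1, -12))) = Mul(-832, Add(1, 12)) = Mul(-832, 13) = -10816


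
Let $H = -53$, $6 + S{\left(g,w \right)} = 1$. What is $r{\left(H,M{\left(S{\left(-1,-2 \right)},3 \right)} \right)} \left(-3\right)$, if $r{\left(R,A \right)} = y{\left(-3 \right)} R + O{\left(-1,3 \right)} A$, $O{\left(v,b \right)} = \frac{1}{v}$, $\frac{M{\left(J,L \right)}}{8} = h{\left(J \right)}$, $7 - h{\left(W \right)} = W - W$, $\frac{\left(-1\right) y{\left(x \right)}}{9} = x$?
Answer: $4461$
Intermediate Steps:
$S{\left(g,w \right)} = -5$ ($S{\left(g,w \right)} = -6 + 1 = -5$)
$y{\left(x \right)} = - 9 x$
$h{\left(W \right)} = 7$ ($h{\left(W \right)} = 7 - \left(W - W\right) = 7 - 0 = 7 + 0 = 7$)
$M{\left(J,L \right)} = 56$ ($M{\left(J,L \right)} = 8 \cdot 7 = 56$)
$r{\left(R,A \right)} = - A + 27 R$ ($r{\left(R,A \right)} = \left(-9\right) \left(-3\right) R + \frac{A}{-1} = 27 R - A = - A + 27 R$)
$r{\left(H,M{\left(S{\left(-1,-2 \right)},3 \right)} \right)} \left(-3\right) = \left(\left(-1\right) 56 + 27 \left(-53\right)\right) \left(-3\right) = \left(-56 - 1431\right) \left(-3\right) = \left(-1487\right) \left(-3\right) = 4461$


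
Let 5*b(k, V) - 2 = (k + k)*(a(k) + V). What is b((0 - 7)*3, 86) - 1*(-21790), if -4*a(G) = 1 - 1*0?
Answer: 210701/10 ≈ 21070.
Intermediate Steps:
a(G) = -1/4 (a(G) = -(1 - 1*0)/4 = -(1 + 0)/4 = -1/4*1 = -1/4)
b(k, V) = 2/5 + 2*k*(-1/4 + V)/5 (b(k, V) = 2/5 + ((k + k)*(-1/4 + V))/5 = 2/5 + ((2*k)*(-1/4 + V))/5 = 2/5 + (2*k*(-1/4 + V))/5 = 2/5 + 2*k*(-1/4 + V)/5)
b((0 - 7)*3, 86) - 1*(-21790) = (2/5 - (0 - 7)*3/10 + (2/5)*86*((0 - 7)*3)) - 1*(-21790) = (2/5 - (-7)*3/10 + (2/5)*86*(-7*3)) + 21790 = (2/5 - 1/10*(-21) + (2/5)*86*(-21)) + 21790 = (2/5 + 21/10 - 3612/5) + 21790 = -7199/10 + 21790 = 210701/10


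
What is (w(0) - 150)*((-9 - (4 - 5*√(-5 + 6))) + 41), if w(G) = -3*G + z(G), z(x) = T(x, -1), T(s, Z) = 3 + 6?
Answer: -4653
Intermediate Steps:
T(s, Z) = 9
z(x) = 9
w(G) = 9 - 3*G (w(G) = -3*G + 9 = 9 - 3*G)
(w(0) - 150)*((-9 - (4 - 5*√(-5 + 6))) + 41) = ((9 - 3*0) - 150)*((-9 - (4 - 5*√(-5 + 6))) + 41) = ((9 + 0) - 150)*((-9 - (4 - 5*√1)) + 41) = (9 - 150)*((-9 - (4 - 5*1)) + 41) = -141*((-9 - (4 - 5)) + 41) = -141*((-9 - 1*(-1)) + 41) = -141*((-9 + 1) + 41) = -141*(-8 + 41) = -141*33 = -4653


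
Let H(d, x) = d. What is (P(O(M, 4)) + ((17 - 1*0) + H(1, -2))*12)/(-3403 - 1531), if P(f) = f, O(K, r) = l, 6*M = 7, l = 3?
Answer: -219/4934 ≈ -0.044386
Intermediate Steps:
M = 7/6 (M = (⅙)*7 = 7/6 ≈ 1.1667)
O(K, r) = 3
(P(O(M, 4)) + ((17 - 1*0) + H(1, -2))*12)/(-3403 - 1531) = (3 + ((17 - 1*0) + 1)*12)/(-3403 - 1531) = (3 + ((17 + 0) + 1)*12)/(-4934) = (3 + (17 + 1)*12)*(-1/4934) = (3 + 18*12)*(-1/4934) = (3 + 216)*(-1/4934) = 219*(-1/4934) = -219/4934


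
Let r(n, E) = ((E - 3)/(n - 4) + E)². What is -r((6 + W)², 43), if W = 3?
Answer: -11229201/5929 ≈ -1893.9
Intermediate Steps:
r(n, E) = (E + (-3 + E)/(-4 + n))² (r(n, E) = ((-3 + E)/(-4 + n) + E)² = (E + (-3 + E)/(-4 + n))²)
-r((6 + W)², 43) = -(3 + 3*43 - 1*43*(6 + 3)²)²/(-4 + (6 + 3)²)² = -(3 + 129 - 1*43*9²)²/(-4 + 9²)² = -(3 + 129 - 1*43*81)²/(-4 + 81)² = -(3 + 129 - 3483)²/77² = -(-3351)²/5929 = -11229201/5929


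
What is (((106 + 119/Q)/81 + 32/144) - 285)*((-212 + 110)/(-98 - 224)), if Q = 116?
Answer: -45277069/504252 ≈ -89.791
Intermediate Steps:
(((106 + 119/Q)/81 + 32/144) - 285)*((-212 + 110)/(-98 - 224)) = (((106 + 119/116)/81 + 32/144) - 285)*((-212 + 110)/(-98 - 224)) = (((106 + 119*(1/116))*(1/81) + 32*(1/144)) - 285)*(-102/(-322)) = (((106 + 119/116)*(1/81) + 2/9) - 285)*(-102*(-1/322)) = (((12415/116)*(1/81) + 2/9) - 285)*(51/161) = ((12415/9396 + 2/9) - 285)*(51/161) = (14503/9396 - 285)*(51/161) = -2663357/9396*51/161 = -45277069/504252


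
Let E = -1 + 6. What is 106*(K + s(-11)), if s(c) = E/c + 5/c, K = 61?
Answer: 70066/11 ≈ 6369.6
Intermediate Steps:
E = 5
s(c) = 10/c (s(c) = 5/c + 5/c = 10/c)
106*(K + s(-11)) = 106*(61 + 10/(-11)) = 106*(61 + 10*(-1/11)) = 106*(61 - 10/11) = 106*(661/11) = 70066/11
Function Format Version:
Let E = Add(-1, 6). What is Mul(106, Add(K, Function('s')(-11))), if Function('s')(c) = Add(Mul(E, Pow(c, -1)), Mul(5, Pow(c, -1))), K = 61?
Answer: Rational(70066, 11) ≈ 6369.6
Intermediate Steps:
E = 5
Function('s')(c) = Mul(10, Pow(c, -1)) (Function('s')(c) = Add(Mul(5, Pow(c, -1)), Mul(5, Pow(c, -1))) = Mul(10, Pow(c, -1)))
Mul(106, Add(K, Function('s')(-11))) = Mul(106, Add(61, Mul(10, Pow(-11, -1)))) = Mul(106, Add(61, Mul(10, Rational(-1, 11)))) = Mul(106, Add(61, Rational(-10, 11))) = Mul(106, Rational(661, 11)) = Rational(70066, 11)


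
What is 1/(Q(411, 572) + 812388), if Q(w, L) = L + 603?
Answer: 1/813563 ≈ 1.2292e-6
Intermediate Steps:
Q(w, L) = 603 + L
1/(Q(411, 572) + 812388) = 1/((603 + 572) + 812388) = 1/(1175 + 812388) = 1/813563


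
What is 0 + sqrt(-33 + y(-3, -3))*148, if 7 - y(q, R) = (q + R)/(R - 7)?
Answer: 148*I*sqrt(665)/5 ≈ 763.31*I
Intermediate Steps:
y(q, R) = 7 - (R + q)/(-7 + R) (y(q, R) = 7 - (q + R)/(R - 7) = 7 - (R + q)/(-7 + R))
0 + sqrt(-33 + y(-3, -3))*148 = 0 + sqrt(-33 + (-49 - 1*(-3) + 6*(-3))/(-7 - 3))*148 = 0 + sqrt(-33 + (-49 + 3 - 18)/(-10))*148 = 0 + sqrt(-33 - 1/10*(-64))*148 = 0 + sqrt(-33 + 32/5)*148 = 0 + sqrt(-133/5)*148 = 0 + (I*sqrt(665)/5)*148 = 0 + 148*I*sqrt(665)/5 = 148*I*sqrt(665)/5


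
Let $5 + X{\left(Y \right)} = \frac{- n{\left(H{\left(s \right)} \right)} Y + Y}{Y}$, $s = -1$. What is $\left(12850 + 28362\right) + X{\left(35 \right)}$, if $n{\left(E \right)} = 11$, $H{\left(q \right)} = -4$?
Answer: $41197$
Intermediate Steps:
$X{\left(Y \right)} = -15$ ($X{\left(Y \right)} = -5 + \frac{\left(-1\right) 11 Y + Y}{Y} = -5 + \frac{- 11 Y + Y}{Y} = -5 + \frac{\left(-10\right) Y}{Y} = -5 - 10 = -15$)
$\left(12850 + 28362\right) + X{\left(35 \right)} = \left(12850 + 28362\right) - 15 = 41212 - 15 = 41197$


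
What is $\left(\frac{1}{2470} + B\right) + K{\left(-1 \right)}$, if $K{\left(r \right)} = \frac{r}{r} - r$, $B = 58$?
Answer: $\frac{148201}{2470} \approx 60.0$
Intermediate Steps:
$K{\left(r \right)} = 1 - r$
$\left(\frac{1}{2470} + B\right) + K{\left(-1 \right)} = \left(\frac{1}{2470} + 58\right) + \left(1 - -1\right) = \left(\frac{1}{2470} + 58\right) + \left(1 + 1\right) = \frac{143261}{2470} + 2 = \frac{148201}{2470}$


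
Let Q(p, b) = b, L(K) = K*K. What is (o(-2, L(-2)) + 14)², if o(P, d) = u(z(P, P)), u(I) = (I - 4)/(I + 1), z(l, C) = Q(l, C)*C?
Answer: 196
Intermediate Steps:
L(K) = K²
z(l, C) = C² (z(l, C) = C*C = C²)
u(I) = (-4 + I)/(1 + I)
o(P, d) = (-4 + P²)/(1 + P²)
(o(-2, L(-2)) + 14)² = ((-4 + (-2)²)/(1 + (-2)²) + 14)² = ((-4 + 4)/(1 + 4) + 14)² = (0/5 + 14)² = ((⅕)*0 + 14)² = (0 + 14)² = 14² = 196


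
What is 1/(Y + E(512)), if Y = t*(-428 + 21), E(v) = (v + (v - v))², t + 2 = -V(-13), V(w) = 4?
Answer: 1/264586 ≈ 3.7795e-6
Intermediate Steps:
t = -6 (t = -2 - 1*4 = -2 - 4 = -6)
E(v) = v² (E(v) = (v + 0)² = v²)
Y = 2442 (Y = -6*(-428 + 21) = -6*(-407) = 2442)
1/(Y + E(512)) = 1/(2442 + 512²) = 1/(2442 + 262144) = 1/264586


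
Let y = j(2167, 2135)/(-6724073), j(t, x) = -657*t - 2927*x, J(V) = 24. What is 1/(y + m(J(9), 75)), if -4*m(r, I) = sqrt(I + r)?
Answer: -825486362481152/3534137141823635 - 542557892511948*sqrt(11)/3534137141823635 ≈ -0.74274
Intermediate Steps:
j(t, x) = -2927*x - 657*t
y = 7672864/6724073 (y = (-2927*2135 - 657*2167)/(-6724073) = (-6249145 - 1423719)*(-1/6724073) = -7672864*(-1/6724073) = 7672864/6724073 ≈ 1.1411)
m(r, I) = -sqrt(I + r)/4
1/(y + m(J(9), 75)) = 1/(7672864/6724073 - sqrt(75 + 24)/4) = 1/(7672864/6724073 - 3*sqrt(11)/4)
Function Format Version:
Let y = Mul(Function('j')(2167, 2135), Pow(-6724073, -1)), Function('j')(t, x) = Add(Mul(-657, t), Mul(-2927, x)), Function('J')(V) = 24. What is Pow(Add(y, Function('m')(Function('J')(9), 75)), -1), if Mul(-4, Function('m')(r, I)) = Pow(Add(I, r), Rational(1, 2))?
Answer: Add(Rational(-825486362481152, 3534137141823635), Mul(Rational(-542557892511948, 3534137141823635), Pow(11, Rational(1, 2)))) ≈ -0.74274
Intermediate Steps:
Function('j')(t, x) = Add(Mul(-2927, x), Mul(-657, t))
y = Rational(7672864, 6724073) (y = Mul(Add(Mul(-2927, 2135), Mul(-657, 2167)), Pow(-6724073, -1)) = Mul(Add(-6249145, -1423719), Rational(-1, 6724073)) = Mul(-7672864, Rational(-1, 6724073)) = Rational(7672864, 6724073) ≈ 1.1411)
Function('m')(r, I) = Mul(Rational(-1, 4), Pow(Add(I, r), Rational(1, 2)))
Pow(Add(y, Function('m')(Function('J')(9), 75)), -1) = Pow(Add(Rational(7672864, 6724073), Mul(Rational(-1, 4), Pow(Add(75, 24), Rational(1, 2)))), -1) = Pow(Add(Rational(7672864, 6724073), Mul(Rational(-1, 4), Pow(99, Rational(1, 2)))), -1) = Pow(Add(Rational(7672864, 6724073), Mul(Rational(-1, 4), Mul(3, Pow(11, Rational(1, 2))))), -1) = Pow(Add(Rational(7672864, 6724073), Mul(Rational(-3, 4), Pow(11, Rational(1, 2)))), -1)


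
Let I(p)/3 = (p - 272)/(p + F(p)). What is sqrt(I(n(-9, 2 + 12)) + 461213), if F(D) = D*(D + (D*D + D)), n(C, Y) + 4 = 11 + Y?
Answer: sqrt(10938125751)/154 ≈ 679.13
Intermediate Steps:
n(C, Y) = 7 + Y (n(C, Y) = -4 + (11 + Y) = 7 + Y)
F(D) = D*(D**2 + 2*D) (F(D) = D*(D + (D**2 + D)) = D*(D + (D + D**2)) = D*(D**2 + 2*D))
I(p) = 3*(-272 + p)/(p + p**2*(2 + p)) (I(p) = 3*((p - 272)/(p + p**2*(2 + p))) = 3*((-272 + p)/(p + p**2*(2 + p))) = 3*(-272 + p)/(p + p**2*(2 + p)))
sqrt(I(n(-9, 2 + 12)) + 461213) = sqrt(3*(-272 + (7 + (2 + 12)))/((7 + (2 + 12))*(1 + (7 + (2 + 12))*(2 + (7 + (2 + 12))))) + 461213) = sqrt(3*(-272 + (7 + 14))/((7 + 14)*(1 + (7 + 14)*(2 + (7 + 14)))) + 461213) = sqrt(3*(-272 + 21)/(21*(1 + 21*(2 + 21))) + 461213) = sqrt(3*(1/21)*(-251)/(1 + 21*23) + 461213) = sqrt(3*(1/21)*(-251)/(1 + 483) + 461213) = sqrt(3*(1/21)*(-251)/484 + 461213) = sqrt(3*(1/21)*(1/484)*(-251) + 461213) = sqrt(-251/3388 + 461213) = sqrt(1562589393/3388) = sqrt(10938125751)/154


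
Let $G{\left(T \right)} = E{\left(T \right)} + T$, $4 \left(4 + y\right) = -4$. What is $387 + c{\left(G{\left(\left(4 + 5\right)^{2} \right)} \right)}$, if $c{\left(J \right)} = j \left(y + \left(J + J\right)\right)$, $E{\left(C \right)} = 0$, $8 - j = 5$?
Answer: $858$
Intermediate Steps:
$j = 3$ ($j = 8 - 5 = 3$)
$y = -5$ ($y = -4 + \frac{1}{4} \left(-4\right) = -4 - 1 = -5$)
$G{\left(T \right)} = T$ ($G{\left(T \right)} = 0 + T = T$)
$c{\left(J \right)} = -15 + 6 J$ ($c{\left(J \right)} = 3 \left(-5 + \left(J + J\right)\right) = 3 \left(-5 + 2 J\right) = -15 + 6 J$)
$387 + c{\left(G{\left(\left(4 + 5\right)^{2} \right)} \right)} = 387 - \left(15 - 6 \left(4 + 5\right)^{2}\right) = 387 - \left(15 - 6 \cdot 9^{2}\right) = 387 + \left(-15 + 6 \cdot 81\right) = 387 + \left(-15 + 486\right) = 387 + 471 = 858$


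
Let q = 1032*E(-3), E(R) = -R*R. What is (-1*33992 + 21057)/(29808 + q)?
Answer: -2587/4104 ≈ -0.63036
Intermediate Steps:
E(R) = -R**2
q = -9288 (q = 1032*(-1*(-3)**2) = 1032*(-1*9) = 1032*(-9) = -9288)
(-1*33992 + 21057)/(29808 + q) = (-1*33992 + 21057)/(29808 - 9288) = (-33992 + 21057)/20520 = -12935*1/20520 = -2587/4104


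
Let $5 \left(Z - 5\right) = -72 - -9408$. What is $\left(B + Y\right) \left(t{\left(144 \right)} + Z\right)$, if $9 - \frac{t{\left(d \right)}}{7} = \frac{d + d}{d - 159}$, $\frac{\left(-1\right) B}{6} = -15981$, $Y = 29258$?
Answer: $\frac{1294990112}{5} \approx 2.59 \cdot 10^{8}$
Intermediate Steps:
$B = 95886$ ($B = \left(-6\right) \left(-15981\right) = 95886$)
$t{\left(d \right)} = 63 - \frac{14 d}{-159 + d}$ ($t{\left(d \right)} = 63 - 7 \frac{d + d}{d - 159} = 63 - 7 \frac{2 d}{-159 + d} = 63 - \frac{14 d}{-159 + d}$)
$Z = \frac{9361}{5}$ ($Z = 5 + \frac{-72 - -9408}{5} = 5 + \frac{-72 + 9408}{5} = 5 + \frac{1}{5} \cdot 9336 = 5 + \frac{9336}{5} = \frac{9361}{5} \approx 1872.2$)
$\left(B + Y\right) \left(t{\left(144 \right)} + Z\right) = \left(95886 + 29258\right) \left(\frac{7 \left(-1431 + 7 \cdot 144\right)}{-159 + 144} + \frac{9361}{5}\right) = 125144 \left(\frac{7 \left(-1431 + 1008\right)}{-15} + \frac{9361}{5}\right) = 125144 \left(7 \left(- \frac{1}{15}\right) \left(-423\right) + \frac{9361}{5}\right) = 125144 \left(\frac{987}{5} + \frac{9361}{5}\right) = 125144 \cdot \frac{10348}{5} = \frac{1294990112}{5}$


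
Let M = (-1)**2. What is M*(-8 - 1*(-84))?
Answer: 76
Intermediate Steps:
M = 1
M*(-8 - 1*(-84)) = 1*(-8 - 1*(-84)) = 1*(-8 + 84) = 1*76 = 76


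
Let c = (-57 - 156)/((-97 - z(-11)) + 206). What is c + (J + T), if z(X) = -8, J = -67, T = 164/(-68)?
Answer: -47227/663 ≈ -71.232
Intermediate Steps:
T = -41/17 (T = 164*(-1/68) = -41/17 ≈ -2.4118)
c = -71/39 (c = (-57 - 156)/((-97 - 1*(-8)) + 206) = -213/((-97 + 8) + 206) = -213/(-89 + 206) = -213/117 = -213*1/117 = -71/39 ≈ -1.8205)
c + (J + T) = -71/39 + (-67 - 41/17) = -71/39 - 1180/17 = -47227/663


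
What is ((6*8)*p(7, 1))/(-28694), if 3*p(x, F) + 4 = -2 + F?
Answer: 40/14347 ≈ 0.0027880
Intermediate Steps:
p(x, F) = -2 + F/3 (p(x, F) = -4/3 + (-2 + F)/3 = -4/3 + (-⅔ + F/3) = -2 + F/3)
((6*8)*p(7, 1))/(-28694) = ((6*8)*(-2 + (⅓)*1))/(-28694) = (48*(-2 + ⅓))*(-1/28694) = (48*(-5/3))*(-1/28694) = -80*(-1/28694) = 40/14347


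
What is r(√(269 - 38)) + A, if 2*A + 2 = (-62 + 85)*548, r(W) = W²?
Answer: 6532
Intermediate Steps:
A = 6301 (A = -1 + ((-62 + 85)*548)/2 = -1 + (23*548)/2 = -1 + (½)*12604 = -1 + 6302 = 6301)
r(√(269 - 38)) + A = (√(269 - 38))² + 6301 = (√231)² + 6301 = 231 + 6301 = 6532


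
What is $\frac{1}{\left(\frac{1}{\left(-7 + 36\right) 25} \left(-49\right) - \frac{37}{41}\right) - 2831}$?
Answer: $- \frac{29725}{84180309} \approx -0.00035311$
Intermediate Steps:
$\frac{1}{\left(\frac{1}{\left(-7 + 36\right) 25} \left(-49\right) - \frac{37}{41}\right) - 2831} = \frac{1}{\left(\frac{1}{29} \cdot \frac{1}{25} \left(-49\right) - \frac{37}{41}\right) - 2831} = \frac{1}{\left(\frac{1}{725} \left(-49\right) - \frac{37}{41}\right) - 2831} = \frac{1}{\left(- \frac{49}{725} - \frac{37}{41}\right) - 2831} = \frac{1}{- \frac{28834}{29725} - 2831} = \frac{1}{- \frac{84180309}{29725}} = - \frac{29725}{84180309}$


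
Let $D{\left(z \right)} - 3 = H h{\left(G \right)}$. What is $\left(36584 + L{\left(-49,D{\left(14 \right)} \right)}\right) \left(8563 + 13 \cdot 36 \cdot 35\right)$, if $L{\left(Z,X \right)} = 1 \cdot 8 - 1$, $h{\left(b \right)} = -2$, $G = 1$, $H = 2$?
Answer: $912689313$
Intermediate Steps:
$D{\left(z \right)} = -1$ ($D{\left(z \right)} = 3 + 2 \left(-2\right) = 3 - 4 = -1$)
$L{\left(Z,X \right)} = 7$ ($L{\left(Z,X \right)} = 8 - 1 = 7$)
$\left(36584 + L{\left(-49,D{\left(14 \right)} \right)}\right) \left(8563 + 13 \cdot 36 \cdot 35\right) = \left(36584 + 7\right) \left(8563 + 13 \cdot 36 \cdot 35\right) = 36591 \left(8563 + 468 \cdot 35\right) = 36591 \left(8563 + 16380\right) = 36591 \cdot 24943 = 912689313$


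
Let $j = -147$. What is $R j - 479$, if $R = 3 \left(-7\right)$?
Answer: $2608$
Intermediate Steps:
$R = -21$
$R j - 479 = \left(-21\right) \left(-147\right) - 479 = 3087 - 479 = 2608$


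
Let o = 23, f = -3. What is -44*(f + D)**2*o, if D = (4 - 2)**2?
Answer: -1012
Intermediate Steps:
D = 4 (D = 2**2 = 4)
-44*(f + D)**2*o = -44*(-3 + 4)**2*23 = -44*1**2*23 = -44*1*23 = -44*23 = -1*1012 = -1012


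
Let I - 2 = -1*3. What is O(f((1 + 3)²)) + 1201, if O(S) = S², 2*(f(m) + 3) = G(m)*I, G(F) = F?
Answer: 1322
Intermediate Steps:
I = -1 (I = 2 - 1*3 = 2 - 3 = -1)
f(m) = -3 - m/2 (f(m) = -3 + (m*(-1))/2 = -3 + (-m)/2 = -3 - m/2)
O(f((1 + 3)²)) + 1201 = (-3 - (1 + 3)²/2)² + 1201 = (-3 - ½*4²)² + 1201 = (-3 - ½*16)² + 1201 = (-3 - 8)² + 1201 = (-11)² + 1201 = 121 + 1201 = 1322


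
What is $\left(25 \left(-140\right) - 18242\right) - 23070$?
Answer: $-44812$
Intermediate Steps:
$\left(25 \left(-140\right) - 18242\right) - 23070 = \left(-3500 - 18242\right) - 23070 = -21742 - 23070 = -44812$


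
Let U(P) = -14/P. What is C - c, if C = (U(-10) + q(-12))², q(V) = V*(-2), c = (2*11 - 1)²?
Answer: 5104/25 ≈ 204.16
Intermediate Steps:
c = 441 (c = (22 - 1)² = 21² = 441)
q(V) = -2*V
C = 16129/25 (C = (-14/(-10) - 2*(-12))² = (-14*(-⅒) + 24)² = (7/5 + 24)² = (127/5)² = 16129/25 ≈ 645.16)
C - c = 16129/25 - 1*441 = 16129/25 - 441 = 5104/25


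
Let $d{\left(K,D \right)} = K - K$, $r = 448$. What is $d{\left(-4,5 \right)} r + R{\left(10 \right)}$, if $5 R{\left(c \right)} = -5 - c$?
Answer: $-3$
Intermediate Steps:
$R{\left(c \right)} = -1 - \frac{c}{5}$ ($R{\left(c \right)} = \frac{-5 - c}{5} = -1 - \frac{c}{5}$)
$d{\left(K,D \right)} = 0$
$d{\left(-4,5 \right)} r + R{\left(10 \right)} = 0 \cdot 448 - 3 = 0 - 3 = -3$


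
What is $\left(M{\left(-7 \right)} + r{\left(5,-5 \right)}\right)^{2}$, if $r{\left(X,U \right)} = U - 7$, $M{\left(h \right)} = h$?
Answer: $361$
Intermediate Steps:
$r{\left(X,U \right)} = -7 + U$ ($r{\left(X,U \right)} = U - 7 = -7 + U$)
$\left(M{\left(-7 \right)} + r{\left(5,-5 \right)}\right)^{2} = \left(-7 - 12\right)^{2} = \left(-19\right)^{2} = 361$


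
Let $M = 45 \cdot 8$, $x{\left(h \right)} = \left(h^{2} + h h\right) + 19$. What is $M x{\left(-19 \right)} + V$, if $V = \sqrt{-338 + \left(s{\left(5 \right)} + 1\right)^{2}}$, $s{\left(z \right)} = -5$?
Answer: $266760 + i \sqrt{322} \approx 2.6676 \cdot 10^{5} + 17.944 i$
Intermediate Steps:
$x{\left(h \right)} = 19 + 2 h^{2}$ ($x{\left(h \right)} = \left(h^{2} + h^{2}\right) + 19 = 2 h^{2} + 19 = 19 + 2 h^{2}$)
$V = i \sqrt{322}$ ($V = \sqrt{-338 + \left(-5 + 1\right)^{2}} = \sqrt{-338 + \left(-4\right)^{2}} = \sqrt{-338 + 16} = \sqrt{-322} = i \sqrt{322} \approx 17.944 i$)
$M = 360$
$M x{\left(-19 \right)} + V = 360 \left(19 + 2 \left(-19\right)^{2}\right) + i \sqrt{322} = 360 \left(19 + 2 \cdot 361\right) + i \sqrt{322} = 360 \left(19 + 722\right) + i \sqrt{322} = 360 \cdot 741 + i \sqrt{322} = 266760 + i \sqrt{322}$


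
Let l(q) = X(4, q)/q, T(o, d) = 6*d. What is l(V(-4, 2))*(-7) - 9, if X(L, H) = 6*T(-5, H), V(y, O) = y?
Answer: -261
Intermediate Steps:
X(L, H) = 36*H (X(L, H) = 6*(6*H) = 36*H)
l(q) = 36 (l(q) = (36*q)/q = 36)
l(V(-4, 2))*(-7) - 9 = 36*(-7) - 9 = -252 - 9 = -261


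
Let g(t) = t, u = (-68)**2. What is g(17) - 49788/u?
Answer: 7205/1156 ≈ 6.2327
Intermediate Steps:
u = 4624
g(17) - 49788/u = 17 - 49788/4624 = 17 - 1*12447/1156 = 17 - 12447/1156 = 7205/1156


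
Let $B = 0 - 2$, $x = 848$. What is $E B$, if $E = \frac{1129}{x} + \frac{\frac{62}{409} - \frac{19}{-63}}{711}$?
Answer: $- \frac{20693562569}{7767822888} \approx -2.664$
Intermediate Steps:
$E = \frac{20693562569}{15535645776}$ ($E = \frac{1129}{848} + \frac{\frac{62}{409} - \frac{19}{-63}}{711} = 1129 \cdot \frac{1}{848} + \left(62 \cdot \frac{1}{409} - - \frac{19}{63}\right) \frac{1}{711} = \frac{1129}{848} + \left(\frac{62}{409} + \frac{19}{63}\right) \frac{1}{711} = \frac{1129}{848} + \frac{11677}{25767} \cdot \frac{1}{711} = \frac{1129}{848} + \frac{11677}{18320337} = \frac{20693562569}{15535645776} \approx 1.332$)
$B = -2$
$E B = \frac{20693562569}{15535645776} \left(-2\right) = - \frac{20693562569}{7767822888}$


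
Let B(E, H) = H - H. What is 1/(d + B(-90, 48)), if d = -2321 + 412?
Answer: -1/1909 ≈ -0.00052383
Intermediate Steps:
d = -1909
B(E, H) = 0
1/(d + B(-90, 48)) = 1/(-1909 + 0) = 1/(-1909) = -1/1909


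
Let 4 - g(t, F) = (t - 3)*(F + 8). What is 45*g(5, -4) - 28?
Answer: -208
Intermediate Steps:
g(t, F) = 4 - (-3 + t)*(8 + F) (g(t, F) = 4 - (t - 3)*(F + 8) = 4 - (-3 + t)*(8 + F))
45*g(5, -4) - 28 = 45*(28 - 8*5 + 3*(-4) - 1*(-4)*5) - 28 = 45*(28 - 40 - 12 + 20) - 28 = 45*(-4) - 28 = -180 - 28 = -208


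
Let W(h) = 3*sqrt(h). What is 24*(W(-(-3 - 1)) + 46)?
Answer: 1248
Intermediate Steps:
24*(W(-(-3 - 1)) + 46) = 24*(3*sqrt(-(-3 - 1)) + 46) = 24*(3*sqrt(-1*(-4)) + 46) = 24*(3*sqrt(4) + 46) = 24*(3*2 + 46) = 24*(6 + 46) = 24*52 = 1248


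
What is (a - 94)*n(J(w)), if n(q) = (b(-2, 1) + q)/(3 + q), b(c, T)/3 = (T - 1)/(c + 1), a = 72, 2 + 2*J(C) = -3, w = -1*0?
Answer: 110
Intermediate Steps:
w = 0
J(C) = -5/2 (J(C) = -1 + (½)*(-3) = -1 - 3/2 = -5/2)
b(c, T) = 3*(-1 + T)/(1 + c) (b(c, T) = 3*((T - 1)/(c + 1)) = 3*((-1 + T)/(1 + c)) = 3*(-1 + T)/(1 + c))
n(q) = q/(3 + q) (n(q) = (3*(-1 + 1)/(1 - 2) + q)/(3 + q) = (3*0/(-1) + q)/(3 + q) = (3*(-1)*0 + q)/(3 + q) = (0 + q)/(3 + q) = q/(3 + q))
(a - 94)*n(J(w)) = (72 - 94)*(-5/(2*(3 - 5/2))) = -(-55)/½ = -(-55)*2 = -22*(-5) = 110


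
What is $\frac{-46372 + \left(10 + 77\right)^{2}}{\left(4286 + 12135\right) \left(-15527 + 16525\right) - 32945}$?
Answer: $- \frac{38803}{16355213} \approx -0.0023725$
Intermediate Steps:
$\frac{-46372 + \left(10 + 77\right)^{2}}{\left(4286 + 12135\right) \left(-15527 + 16525\right) - 32945} = \frac{-46372 + 87^{2}}{16421 \cdot 998 - 32945} = \frac{-46372 + 7569}{16388158 - 32945} = - \frac{38803}{16355213}$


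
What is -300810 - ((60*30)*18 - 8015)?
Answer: -325195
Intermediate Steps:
-300810 - ((60*30)*18 - 8015) = -300810 - (1800*18 - 8015) = -300810 - (32400 - 8015) = -300810 - 1*24385 = -300810 - 24385 = -325195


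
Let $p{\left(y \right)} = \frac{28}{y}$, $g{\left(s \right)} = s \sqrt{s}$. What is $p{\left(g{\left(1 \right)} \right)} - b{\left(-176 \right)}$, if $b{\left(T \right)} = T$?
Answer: $204$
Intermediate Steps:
$g{\left(s \right)} = s^{\frac{3}{2}}$
$p{\left(g{\left(1 \right)} \right)} - b{\left(-176 \right)} = \frac{28}{1^{\frac{3}{2}}} - -176 = \frac{28}{1} + 176 = 28 \cdot 1 + 176 = 28 + 176 = 204$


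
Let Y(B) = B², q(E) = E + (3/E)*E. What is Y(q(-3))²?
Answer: 0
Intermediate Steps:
q(E) = 3 + E (q(E) = E + 3 = 3 + E)
Y(q(-3))² = ((3 - 3)²)² = (0²)² = 0² = 0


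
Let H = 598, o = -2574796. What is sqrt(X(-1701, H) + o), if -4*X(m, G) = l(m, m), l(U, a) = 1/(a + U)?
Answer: I*sqrt(1471588606614)/756 ≈ 1604.6*I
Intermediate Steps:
l(U, a) = 1/(U + a)
X(m, G) = -1/(8*m) (X(m, G) = -1/(4*(m + m)) = -1/(2*m)/4 = -1/(8*m))
sqrt(X(-1701, H) + o) = sqrt(-1/8/(-1701) - 2574796) = sqrt(-1/8*(-1/1701) - 2574796) = sqrt(1/13608 - 2574796) = sqrt(-35037823967/13608) = I*sqrt(1471588606614)/756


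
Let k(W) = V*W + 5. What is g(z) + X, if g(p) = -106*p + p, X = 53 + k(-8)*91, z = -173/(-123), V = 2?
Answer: -44923/41 ≈ -1095.7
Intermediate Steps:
z = 173/123 (z = -173*(-1/123) = 173/123 ≈ 1.4065)
k(W) = 5 + 2*W (k(W) = 2*W + 5 = 5 + 2*W)
X = -948 (X = 53 + (5 + 2*(-8))*91 = 53 + (5 - 16)*91 = 53 - 11*91 = 53 - 1001 = -948)
g(p) = -105*p
g(z) + X = -105*173/123 - 948 = -6055/41 - 948 = -44923/41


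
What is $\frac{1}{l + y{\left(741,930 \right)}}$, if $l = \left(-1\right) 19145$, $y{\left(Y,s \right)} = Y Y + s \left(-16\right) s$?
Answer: $- \frac{1}{13308464} \approx -7.514 \cdot 10^{-8}$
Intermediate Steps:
$y{\left(Y,s \right)} = Y^{2} - 16 s^{2}$ ($y{\left(Y,s \right)} = Y^{2} + - 16 s s = Y^{2} - 16 s^{2}$)
$l = -19145$
$\frac{1}{l + y{\left(741,930 \right)}} = \frac{1}{-19145 + \left(741^{2} - 16 \cdot 930^{2}\right)} = \frac{1}{-19145 + \left(549081 - 13838400\right)} = \frac{1}{-19145 - 13289319} = \frac{1}{-13308464} = - \frac{1}{13308464}$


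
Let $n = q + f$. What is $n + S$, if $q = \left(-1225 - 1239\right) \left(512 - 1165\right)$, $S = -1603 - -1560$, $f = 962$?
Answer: $1609911$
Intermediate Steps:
$S = -43$ ($S = -1603 + 1560 = -43$)
$q = 1608992$ ($q = \left(-2464\right) \left(-653\right) = 1608992$)
$n = 1609954$ ($n = 1608992 + 962 = 1609954$)
$n + S = 1609954 - 43 = 1609911$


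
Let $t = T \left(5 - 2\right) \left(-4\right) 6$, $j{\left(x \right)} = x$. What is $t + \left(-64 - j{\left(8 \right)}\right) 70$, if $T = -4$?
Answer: $-4752$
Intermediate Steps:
$t = 288$ ($t = - 4 \left(5 - 2\right) \left(-4\right) 6 = - 4 \cdot 3 \left(-4\right) 6 = \left(-4\right) \left(-12\right) 6 = 48 \cdot 6 = 288$)
$t + \left(-64 - j{\left(8 \right)}\right) 70 = 288 + \left(-64 - 8\right) 70 = 288 - 5040 = -4752$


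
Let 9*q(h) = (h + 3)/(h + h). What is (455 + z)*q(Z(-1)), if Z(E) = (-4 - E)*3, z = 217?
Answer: 224/9 ≈ 24.889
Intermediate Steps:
Z(E) = -12 - 3*E
q(h) = (3 + h)/(18*h) (q(h) = ((h + 3)/(h + h))/9 = ((3 + h)/((2*h)))/9 = ((3 + h)*(1/(2*h)))/9 = ((3 + h)/(2*h))/9 = (3 + h)/(18*h))
(455 + z)*q(Z(-1)) = (455 + 217)*((3 + (-12 - 3*(-1)))/(18*(-12 - 3*(-1)))) = 672*((3 + (-12 + 3))/(18*(-12 + 3))) = 672*((1/18)*(3 - 9)/(-9)) = 672*((1/18)*(-⅑)*(-6)) = 672*(1/27) = 224/9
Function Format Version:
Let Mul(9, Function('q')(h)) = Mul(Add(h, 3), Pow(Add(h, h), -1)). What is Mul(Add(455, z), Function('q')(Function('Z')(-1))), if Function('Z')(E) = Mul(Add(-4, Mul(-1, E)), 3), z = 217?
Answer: Rational(224, 9) ≈ 24.889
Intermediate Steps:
Function('Z')(E) = Add(-12, Mul(-3, E))
Function('q')(h) = Mul(Rational(1, 18), Pow(h, -1), Add(3, h)) (Function('q')(h) = Mul(Rational(1, 9), Mul(Add(h, 3), Pow(Add(h, h), -1))) = Mul(Rational(1, 9), Mul(Add(3, h), Pow(Mul(2, h), -1))) = Mul(Rational(1, 9), Mul(Add(3, h), Mul(Rational(1, 2), Pow(h, -1)))) = Mul(Rational(1, 9), Mul(Rational(1, 2), Pow(h, -1), Add(3, h))) = Mul(Rational(1, 18), Pow(h, -1), Add(3, h)))
Mul(Add(455, z), Function('q')(Function('Z')(-1))) = Mul(Add(455, 217), Mul(Rational(1, 18), Pow(Add(-12, Mul(-3, -1)), -1), Add(3, Add(-12, Mul(-3, -1))))) = Mul(672, Mul(Rational(1, 18), Pow(Add(-12, 3), -1), Add(3, Add(-12, 3)))) = Mul(672, Mul(Rational(1, 18), Pow(-9, -1), Add(3, -9))) = Mul(672, Mul(Rational(1, 18), Rational(-1, 9), -6)) = Mul(672, Rational(1, 27)) = Rational(224, 9)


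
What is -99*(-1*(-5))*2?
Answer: -990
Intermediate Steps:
-99*(-1*(-5))*2 = -495*2 = -99*10 = -990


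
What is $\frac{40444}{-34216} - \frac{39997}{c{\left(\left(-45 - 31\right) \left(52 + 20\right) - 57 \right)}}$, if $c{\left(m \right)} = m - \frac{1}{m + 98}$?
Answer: $\frac{4270655225}{705657953} \approx 6.052$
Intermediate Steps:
$c{\left(m \right)} = m - \frac{1}{98 + m}$
$\frac{40444}{-34216} - \frac{39997}{c{\left(\left(-45 - 31\right) \left(52 + 20\right) - 57 \right)}} = \frac{40444}{-34216} - \frac{39997}{\frac{1}{98 + \left(\left(-45 - 31\right) \left(52 + 20\right) - 57\right)} \left(-1 + \left(\left(-45 - 31\right) \left(52 + 20\right) - 57\right)^{2} + 98 \left(\left(-45 - 31\right) \left(52 + 20\right) - 57\right)\right)} = 40444 \left(- \frac{1}{34216}\right) - \frac{39997}{\frac{1}{98 - 5529} \left(-1 + \left(\left(-76\right) 72 - 57\right)^{2} + 98 \left(\left(-76\right) 72 - 57\right)\right)} = - \frac{10111}{8554} - \frac{39997}{\frac{1}{98 - 5529} \left(-1 + \left(-5472 - 57\right)^{2} + 98 \left(-5472 - 57\right)\right)} = - \frac{10111}{8554} - \frac{39997}{\frac{1}{98 - 5529} \left(-1 + \left(-5529\right)^{2} + 98 \left(-5529\right)\right)} = - \frac{10111}{8554} - \frac{39997}{\frac{1}{-5431} \left(-1 + 30569841 - 541842\right)} = - \frac{10111}{8554} - \frac{39997}{\left(- \frac{1}{5431}\right) 30027998} = - \frac{10111}{8554} - \frac{39997}{- \frac{30027998}{5431}} = - \frac{10111}{8554} - - \frac{217223707}{30027998} = - \frac{10111}{8554} + \frac{217223707}{30027998} = \frac{4270655225}{705657953}$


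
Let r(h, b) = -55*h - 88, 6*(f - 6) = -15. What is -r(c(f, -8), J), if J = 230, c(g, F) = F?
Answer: -352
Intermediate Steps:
f = 7/2 (f = 6 + (⅙)*(-15) = 6 - 5/2 = 7/2 ≈ 3.5000)
r(h, b) = -88 - 55*h
-r(c(f, -8), J) = -(-88 - 55*(-8)) = -(-88 + 440) = -1*352 = -352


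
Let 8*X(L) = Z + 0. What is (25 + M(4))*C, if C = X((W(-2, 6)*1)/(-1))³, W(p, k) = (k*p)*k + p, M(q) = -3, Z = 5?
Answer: 1375/256 ≈ 5.3711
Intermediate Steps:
W(p, k) = p + p*k² (W(p, k) = p*k² + p = p + p*k²)
X(L) = 5/8 (X(L) = (5 + 0)/8 = (⅛)*5 = 5/8)
C = 125/512 (C = (5/8)³ = 125/512 ≈ 0.24414)
(25 + M(4))*C = (25 - 3)*(125/512) = 22*(125/512) = 1375/256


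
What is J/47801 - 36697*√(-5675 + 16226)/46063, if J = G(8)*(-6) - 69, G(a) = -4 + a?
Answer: -93/47801 - 36697*√10551/46063 ≈ -81.834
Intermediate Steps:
J = -93 (J = (-4 + 8)*(-6) - 69 = 4*(-6) - 69 = -24 - 69 = -93)
J/47801 - 36697*√(-5675 + 16226)/46063 = -93/47801 - 36697*√(-5675 + 16226)/46063 = -93*1/47801 - 36697*√10551/46063 = -93/47801 - 36697*√10551/46063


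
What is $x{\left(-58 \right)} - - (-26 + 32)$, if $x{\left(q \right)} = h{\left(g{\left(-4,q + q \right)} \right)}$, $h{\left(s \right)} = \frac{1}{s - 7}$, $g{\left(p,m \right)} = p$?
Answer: $\frac{65}{11} \approx 5.9091$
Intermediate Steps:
$h{\left(s \right)} = \frac{1}{-7 + s}$
$x{\left(q \right)} = - \frac{1}{11}$ ($x{\left(q \right)} = \frac{1}{-7 - 4} = \frac{1}{-11} = - \frac{1}{11}$)
$x{\left(-58 \right)} - - (-26 + 32) = - \frac{1}{11} - - (-26 + 32) = - \frac{1}{11} - \left(-1\right) 6 = - \frac{1}{11} - -6 = - \frac{1}{11} + 6 = \frac{65}{11}$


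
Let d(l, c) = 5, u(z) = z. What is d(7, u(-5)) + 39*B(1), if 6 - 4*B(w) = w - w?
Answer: 127/2 ≈ 63.500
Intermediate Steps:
B(w) = 3/2 (B(w) = 3/2 - (w - w)/4 = 3/2 - 1/4*0 = 3/2 + 0 = 3/2)
d(7, u(-5)) + 39*B(1) = 5 + 39*(3/2) = 5 + 117/2 = 127/2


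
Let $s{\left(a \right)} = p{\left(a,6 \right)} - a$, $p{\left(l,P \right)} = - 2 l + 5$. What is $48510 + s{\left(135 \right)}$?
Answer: $48110$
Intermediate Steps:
$p{\left(l,P \right)} = 5 - 2 l$
$s{\left(a \right)} = 5 - 3 a$ ($s{\left(a \right)} = \left(5 - 2 a\right) - a = 5 - 3 a$)
$48510 + s{\left(135 \right)} = 48510 + \left(5 - 405\right) = 48510 - 400 = 48110$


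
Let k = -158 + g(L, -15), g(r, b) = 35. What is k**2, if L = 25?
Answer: 15129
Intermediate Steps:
k = -123 (k = -158 + 35 = -123)
k**2 = (-123)**2 = 15129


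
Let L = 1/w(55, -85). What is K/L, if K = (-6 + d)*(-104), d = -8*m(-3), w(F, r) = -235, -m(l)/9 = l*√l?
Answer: -146640 - 5279040*I*√3 ≈ -1.4664e+5 - 9.1436e+6*I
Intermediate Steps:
m(l) = -9*l^(3/2) (m(l) = -9*l*√l = -9*l^(3/2))
d = -216*I*√3 (d = -(-72)*(-3)^(3/2) = -(-72)*(-3*I*√3) = -216*I*√3 ≈ -374.12*I)
L = -1/235 (L = 1/(-235) = -1/235 ≈ -0.0042553)
K = 624 + 22464*I*√3 (K = (-6 - 216*I*√3)*(-104) = 624 + 22464*I*√3 ≈ 624.0 + 38909.0*I)
K/L = (624 + 22464*I*√3)/(-1/235) = (624 + 22464*I*√3)*(-235) = -146640 - 5279040*I*√3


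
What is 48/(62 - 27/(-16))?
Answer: 768/1019 ≈ 0.75368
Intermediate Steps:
48/(62 - 27/(-16)) = 48/(62 - 27*(-1/16)) = 48/(62 + 27/16) = 48/(1019/16) = 48*(16/1019) = 768/1019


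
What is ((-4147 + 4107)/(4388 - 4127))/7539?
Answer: -40/1967679 ≈ -2.0329e-5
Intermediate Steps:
((-4147 + 4107)/(4388 - 4127))/7539 = -40/261*(1/7539) = -40*1/261*(1/7539) = -40/261*1/7539 = -40/1967679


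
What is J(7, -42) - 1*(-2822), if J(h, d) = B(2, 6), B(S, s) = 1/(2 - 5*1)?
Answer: 8465/3 ≈ 2821.7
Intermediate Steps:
B(S, s) = -1/3 (B(S, s) = 1/(2 - 5) = 1/(-3) = -1/3)
J(h, d) = -1/3
J(7, -42) - 1*(-2822) = -1/3 - 1*(-2822) = -1/3 + 2822 = 8465/3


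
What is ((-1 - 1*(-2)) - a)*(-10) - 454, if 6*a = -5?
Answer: -1417/3 ≈ -472.33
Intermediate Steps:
a = -⅚ (a = (⅙)*(-5) = -⅚ ≈ -0.83333)
((-1 - 1*(-2)) - a)*(-10) - 454 = ((-1 - 1*(-2)) - 1*(-⅚))*(-10) - 454 = ((-1 + 2) + ⅚)*(-10) - 454 = (1 + ⅚)*(-10) - 454 = (11/6)*(-10) - 454 = -55/3 - 454 = -1417/3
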